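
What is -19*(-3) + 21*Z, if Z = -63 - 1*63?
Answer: -2589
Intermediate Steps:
Z = -126 (Z = -63 - 63 = -126)
-19*(-3) + 21*Z = -19*(-3) + 21*(-126) = 57 - 2646 = -2589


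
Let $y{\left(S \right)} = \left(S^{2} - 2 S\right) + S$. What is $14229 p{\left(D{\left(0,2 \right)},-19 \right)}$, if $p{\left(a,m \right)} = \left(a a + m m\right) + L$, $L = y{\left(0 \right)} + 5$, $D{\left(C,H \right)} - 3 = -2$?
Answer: $5222043$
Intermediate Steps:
$y{\left(S \right)} = S^{2} - S$
$D{\left(C,H \right)} = 1$ ($D{\left(C,H \right)} = 3 - 2 = 1$)
$L = 5$ ($L = 0 \left(-1 + 0\right) + 5 = 0 \left(-1\right) + 5 = 0 + 5 = 5$)
$p{\left(a,m \right)} = 5 + a^{2} + m^{2}$ ($p{\left(a,m \right)} = \left(a a + m m\right) + 5 = \left(a^{2} + m^{2}\right) + 5 = 5 + a^{2} + m^{2}$)
$14229 p{\left(D{\left(0,2 \right)},-19 \right)} = 14229 \left(5 + 1^{2} + \left(-19\right)^{2}\right) = 14229 \left(5 + 1 + 361\right) = 14229 \cdot 367 = 5222043$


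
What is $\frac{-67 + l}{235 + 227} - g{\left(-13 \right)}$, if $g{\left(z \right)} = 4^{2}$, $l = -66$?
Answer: $- \frac{1075}{66} \approx -16.288$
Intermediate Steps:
$g{\left(z \right)} = 16$
$\frac{-67 + l}{235 + 227} - g{\left(-13 \right)} = \frac{-67 - 66}{235 + 227} - 16 = - \frac{133}{462} - 16 = \left(-133\right) \frac{1}{462} - 16 = - \frac{19}{66} - 16 = - \frac{1075}{66}$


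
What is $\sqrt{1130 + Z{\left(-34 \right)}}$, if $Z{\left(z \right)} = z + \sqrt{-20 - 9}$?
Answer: $\sqrt{1096 + i \sqrt{29}} \approx 33.106 + 0.08133 i$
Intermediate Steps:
$Z{\left(z \right)} = z + i \sqrt{29}$ ($Z{\left(z \right)} = z + \sqrt{-29} = z + i \sqrt{29}$)
$\sqrt{1130 + Z{\left(-34 \right)}} = \sqrt{1130 - \left(34 - i \sqrt{29}\right)} = \sqrt{1096 + i \sqrt{29}}$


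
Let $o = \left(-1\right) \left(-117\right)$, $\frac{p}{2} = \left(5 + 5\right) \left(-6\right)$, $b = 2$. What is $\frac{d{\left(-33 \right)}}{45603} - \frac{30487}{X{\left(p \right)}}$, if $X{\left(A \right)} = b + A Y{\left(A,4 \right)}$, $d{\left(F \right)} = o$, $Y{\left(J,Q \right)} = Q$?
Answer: $\frac{154483843}{2422026} \approx 63.783$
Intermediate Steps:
$p = -120$ ($p = 2 \left(5 + 5\right) \left(-6\right) = 2 \cdot 10 \left(-6\right) = 2 \left(-60\right) = -120$)
$o = 117$
$d{\left(F \right)} = 117$
$X{\left(A \right)} = 2 + 4 A$ ($X{\left(A \right)} = 2 + A 4 = 2 + 4 A$)
$\frac{d{\left(-33 \right)}}{45603} - \frac{30487}{X{\left(p \right)}} = \frac{117}{45603} - \frac{30487}{2 + 4 \left(-120\right)} = 117 \cdot \frac{1}{45603} - \frac{30487}{2 - 480} = \frac{13}{5067} - \frac{30487}{-478} = \frac{13}{5067} - - \frac{30487}{478} = \frac{13}{5067} + \frac{30487}{478} = \frac{154483843}{2422026}$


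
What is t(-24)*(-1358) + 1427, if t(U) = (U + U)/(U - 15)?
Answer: -3177/13 ≈ -244.38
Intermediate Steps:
t(U) = 2*U/(-15 + U) (t(U) = (2*U)/(-15 + U) = 2*U/(-15 + U))
t(-24)*(-1358) + 1427 = (2*(-24)/(-15 - 24))*(-1358) + 1427 = (2*(-24)/(-39))*(-1358) + 1427 = (2*(-24)*(-1/39))*(-1358) + 1427 = (16/13)*(-1358) + 1427 = -21728/13 + 1427 = -3177/13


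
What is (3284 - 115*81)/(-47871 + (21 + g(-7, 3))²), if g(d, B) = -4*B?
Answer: 6031/47790 ≈ 0.12620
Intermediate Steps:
(3284 - 115*81)/(-47871 + (21 + g(-7, 3))²) = (3284 - 115*81)/(-47871 + (21 - 4*3)²) = (3284 - 9315)/(-47871 + (21 - 12)²) = -6031/(-47871 + 9²) = -6031/(-47871 + 81) = -6031/(-47790) = -6031*(-1/47790) = 6031/47790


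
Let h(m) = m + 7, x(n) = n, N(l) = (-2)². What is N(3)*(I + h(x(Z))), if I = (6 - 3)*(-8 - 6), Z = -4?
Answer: -156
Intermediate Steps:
N(l) = 4
h(m) = 7 + m
I = -42 (I = 3*(-14) = -42)
N(3)*(I + h(x(Z))) = 4*(-42 + (7 - 4)) = 4*(-42 + 3) = 4*(-39) = -156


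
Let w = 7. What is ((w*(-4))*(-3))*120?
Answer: 10080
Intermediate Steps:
((w*(-4))*(-3))*120 = ((7*(-4))*(-3))*120 = -28*(-3)*120 = 84*120 = 10080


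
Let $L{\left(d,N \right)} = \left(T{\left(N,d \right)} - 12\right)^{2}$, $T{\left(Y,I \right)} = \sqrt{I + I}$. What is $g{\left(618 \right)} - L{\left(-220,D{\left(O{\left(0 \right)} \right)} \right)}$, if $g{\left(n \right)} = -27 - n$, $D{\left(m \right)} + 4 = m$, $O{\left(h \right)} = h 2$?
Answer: $-349 + 48 i \sqrt{110} \approx -349.0 + 503.43 i$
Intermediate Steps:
$T{\left(Y,I \right)} = \sqrt{2} \sqrt{I}$ ($T{\left(Y,I \right)} = \sqrt{2 I} = \sqrt{2} \sqrt{I}$)
$O{\left(h \right)} = 2 h$
$D{\left(m \right)} = -4 + m$
$L{\left(d,N \right)} = \left(-12 + \sqrt{2} \sqrt{d}\right)^{2}$ ($L{\left(d,N \right)} = \left(\sqrt{2} \sqrt{d} - 12\right)^{2} = \left(-12 + \sqrt{2} \sqrt{d}\right)^{2}$)
$g{\left(618 \right)} - L{\left(-220,D{\left(O{\left(0 \right)} \right)} \right)} = \left(-27 - 618\right) - \left(-12 + \sqrt{2} \sqrt{-220}\right)^{2} = \left(-27 - 618\right) - \left(-12 + \sqrt{2} \cdot 2 i \sqrt{55}\right)^{2} = -645 - \left(-12 + 2 i \sqrt{110}\right)^{2}$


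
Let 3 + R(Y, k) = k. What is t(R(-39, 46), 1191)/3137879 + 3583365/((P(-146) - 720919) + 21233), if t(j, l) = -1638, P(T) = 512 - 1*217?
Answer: -11245311385293/2194604331689 ≈ -5.1241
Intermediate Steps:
R(Y, k) = -3 + k
P(T) = 295 (P(T) = 512 - 217 = 295)
t(R(-39, 46), 1191)/3137879 + 3583365/((P(-146) - 720919) + 21233) = -1638/3137879 + 3583365/((295 - 720919) + 21233) = -1638*1/3137879 + 3583365/(-720624 + 21233) = -1638/3137879 + 3583365/(-699391) = -1638/3137879 + 3583365*(-1/699391) = -1638/3137879 - 3583365/699391 = -11245311385293/2194604331689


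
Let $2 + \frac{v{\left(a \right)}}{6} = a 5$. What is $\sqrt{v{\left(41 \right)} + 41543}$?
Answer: $\sqrt{42761} \approx 206.79$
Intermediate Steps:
$v{\left(a \right)} = -12 + 30 a$ ($v{\left(a \right)} = -12 + 6 a 5 = -12 + 6 \cdot 5 a = -12 + 30 a$)
$\sqrt{v{\left(41 \right)} + 41543} = \sqrt{\left(-12 + 30 \cdot 41\right) + 41543} = \sqrt{\left(-12 + 1230\right) + 41543} = \sqrt{1218 + 41543} = \sqrt{42761}$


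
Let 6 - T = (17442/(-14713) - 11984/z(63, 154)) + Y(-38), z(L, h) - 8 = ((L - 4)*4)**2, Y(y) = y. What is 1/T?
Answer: 102446619/4651139956 ≈ 0.022026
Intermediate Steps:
z(L, h) = 8 + (-16 + 4*L)**2 (z(L, h) = 8 + ((L - 4)*4)**2 = 8 + ((-4 + L)*4)**2 = 8 + (-16 + 4*L)**2)
T = 4651139956/102446619 (T = 6 - ((17442/(-14713) - 11984/(8 + 16*(-4 + 63)**2)) - 38) = 6 - ((17442*(-1/14713) - 11984/(8 + 16*59**2)) - 38) = 6 - ((-17442/14713 - 11984/(8 + 16*3481)) - 38) = 6 - ((-17442/14713 - 11984/(8 + 55696)) - 38) = 6 - ((-17442/14713 - 11984/55704) - 38) = 6 - ((-17442/14713 - 11984*1/55704) - 38) = 6 - ((-17442/14713 - 1498/6963) - 38) = 6 - (-143488720/102446619 - 38) = 6 - 1*(-4036460242/102446619) = 6 + 4036460242/102446619 = 4651139956/102446619 ≈ 45.401)
1/T = 1/(4651139956/102446619) = 102446619/4651139956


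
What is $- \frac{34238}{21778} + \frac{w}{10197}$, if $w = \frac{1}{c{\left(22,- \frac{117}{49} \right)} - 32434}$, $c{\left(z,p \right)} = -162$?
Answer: $- \frac{5690037402917}{3619301195268} \approx -1.5721$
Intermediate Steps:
$w = - \frac{1}{32596}$ ($w = \frac{1}{-162 - 32434} = \frac{1}{-32596} = - \frac{1}{32596} \approx -3.0679 \cdot 10^{-5}$)
$- \frac{34238}{21778} + \frac{w}{10197} = - \frac{34238}{21778} - \frac{1}{32596 \cdot 10197} = \left(-34238\right) \frac{1}{21778} - \frac{1}{332381412} = - \frac{17119}{10889} - \frac{1}{332381412} = - \frac{5690037402917}{3619301195268}$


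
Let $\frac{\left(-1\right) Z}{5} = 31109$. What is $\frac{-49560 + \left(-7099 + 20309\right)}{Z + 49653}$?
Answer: $\frac{18175}{52946} \approx 0.34327$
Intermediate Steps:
$Z = -155545$ ($Z = \left(-5\right) 31109 = -155545$)
$\frac{-49560 + \left(-7099 + 20309\right)}{Z + 49653} = \frac{-49560 + \left(-7099 + 20309\right)}{-155545 + 49653} = \frac{-49560 + 13210}{-105892} = \left(-36350\right) \left(- \frac{1}{105892}\right) = \frac{18175}{52946}$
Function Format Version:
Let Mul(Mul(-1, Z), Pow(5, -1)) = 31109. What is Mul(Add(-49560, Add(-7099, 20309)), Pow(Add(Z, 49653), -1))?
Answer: Rational(18175, 52946) ≈ 0.34327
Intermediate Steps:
Z = -155545 (Z = Mul(-5, 31109) = -155545)
Mul(Add(-49560, Add(-7099, 20309)), Pow(Add(Z, 49653), -1)) = Mul(Add(-49560, Add(-7099, 20309)), Pow(Add(-155545, 49653), -1)) = Mul(Add(-49560, 13210), Pow(-105892, -1)) = Mul(-36350, Rational(-1, 105892)) = Rational(18175, 52946)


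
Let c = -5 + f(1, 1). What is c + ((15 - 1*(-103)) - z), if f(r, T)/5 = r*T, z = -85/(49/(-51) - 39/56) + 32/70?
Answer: 10974962/165655 ≈ 66.252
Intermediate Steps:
z = 8572328/165655 (z = -85/(49*(-1/51) - 39*1/56) + 32*(1/70) = -85/(-49/51 - 39/56) + 16/35 = -85/(-4733/2856) + 16/35 = -85*(-2856/4733) + 16/35 = 242760/4733 + 16/35 = 8572328/165655 ≈ 51.748)
f(r, T) = 5*T*r (f(r, T) = 5*(r*T) = 5*(T*r) = 5*T*r)
c = 0 (c = -5 + 5*1*1 = -5 + 5 = 0)
c + ((15 - 1*(-103)) - z) = 0 + ((15 - 1*(-103)) - 1*8572328/165655) = 0 + ((15 + 103) - 8572328/165655) = 0 + (118 - 8572328/165655) = 0 + 10974962/165655 = 10974962/165655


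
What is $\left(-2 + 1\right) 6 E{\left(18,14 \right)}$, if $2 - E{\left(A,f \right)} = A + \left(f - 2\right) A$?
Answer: $1392$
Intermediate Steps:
$E{\left(A,f \right)} = 2 - A - A \left(-2 + f\right)$ ($E{\left(A,f \right)} = 2 - \left(A + \left(f - 2\right) A\right) = 2 - \left(A + \left(-2 + f\right) A\right) = 2 - \left(A + A \left(-2 + f\right)\right) = 2 - A - A \left(-2 + f\right)$)
$\left(-2 + 1\right) 6 E{\left(18,14 \right)} = \left(-2 + 1\right) 6 \left(2 + 18 - 18 \cdot 14\right) = \left(-1\right) 6 \left(2 + 18 - 252\right) = \left(-6\right) \left(-232\right) = 1392$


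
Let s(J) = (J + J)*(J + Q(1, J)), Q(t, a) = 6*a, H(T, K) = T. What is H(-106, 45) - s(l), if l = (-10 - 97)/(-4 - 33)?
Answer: -305400/1369 ≈ -223.08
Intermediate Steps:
l = 107/37 (l = -107/(-37) = -107*(-1/37) = 107/37 ≈ 2.8919)
s(J) = 14*J² (s(J) = (J + J)*(J + 6*J) = (2*J)*(7*J) = 14*J²)
H(-106, 45) - s(l) = -106 - 14*(107/37)² = -106 - 14*11449/1369 = -106 - 1*160286/1369 = -106 - 160286/1369 = -305400/1369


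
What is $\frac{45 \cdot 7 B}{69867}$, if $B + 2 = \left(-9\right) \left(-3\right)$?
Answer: $\frac{125}{1109} \approx 0.11271$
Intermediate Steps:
$B = 25$ ($B = -2 - -27 = -2 + 27 = 25$)
$\frac{45 \cdot 7 B}{69867} = \frac{45 \cdot 7 \cdot 25}{69867} = 315 \cdot 25 \cdot \frac{1}{69867} = 7875 \cdot \frac{1}{69867} = \frac{125}{1109}$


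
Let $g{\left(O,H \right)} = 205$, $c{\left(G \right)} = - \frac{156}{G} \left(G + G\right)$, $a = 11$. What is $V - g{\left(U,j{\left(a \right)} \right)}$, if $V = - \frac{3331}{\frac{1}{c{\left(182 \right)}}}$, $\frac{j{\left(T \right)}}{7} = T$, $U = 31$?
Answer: $1039067$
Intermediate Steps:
$j{\left(T \right)} = 7 T$
$c{\left(G \right)} = -312$ ($c{\left(G \right)} = - \frac{156}{G} 2 G = -312$)
$V = 1039272$ ($V = - \frac{3331}{\frac{1}{-312}} = - \frac{3331}{- \frac{1}{312}} = \left(-3331\right) \left(-312\right) = 1039272$)
$V - g{\left(U,j{\left(a \right)} \right)} = 1039272 - 205 = 1039067$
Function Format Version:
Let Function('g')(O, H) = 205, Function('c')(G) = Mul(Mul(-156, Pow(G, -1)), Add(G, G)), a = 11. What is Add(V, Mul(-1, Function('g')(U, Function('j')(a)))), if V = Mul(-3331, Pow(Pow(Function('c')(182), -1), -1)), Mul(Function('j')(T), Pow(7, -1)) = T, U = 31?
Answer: 1039067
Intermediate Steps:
Function('j')(T) = Mul(7, T)
Function('c')(G) = -312 (Function('c')(G) = Mul(Mul(-156, Pow(G, -1)), Mul(2, G)) = -312)
V = 1039272 (V = Mul(-3331, Pow(Pow(-312, -1), -1)) = Mul(-3331, Pow(Rational(-1, 312), -1)) = Mul(-3331, -312) = 1039272)
Add(V, Mul(-1, Function('g')(U, Function('j')(a)))) = Add(1039272, Mul(-1, 205)) = Add(1039272, -205) = 1039067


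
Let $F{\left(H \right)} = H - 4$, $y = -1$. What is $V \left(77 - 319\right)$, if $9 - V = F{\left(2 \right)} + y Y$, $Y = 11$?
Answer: $-5324$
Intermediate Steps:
$F{\left(H \right)} = -4 + H$ ($F{\left(H \right)} = H - 4 = -4 + H$)
$V = 22$ ($V = 9 - \left(\left(-4 + 2\right) - 11\right) = 9 - \left(-2 - 11\right) = 9 - -13 = 9 + 13 = 22$)
$V \left(77 - 319\right) = 22 \left(77 - 319\right) = 22 \left(-242\right) = -5324$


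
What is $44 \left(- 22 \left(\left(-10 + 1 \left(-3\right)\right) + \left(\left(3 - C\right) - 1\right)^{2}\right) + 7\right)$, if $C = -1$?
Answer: $4180$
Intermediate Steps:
$44 \left(- 22 \left(\left(-10 + 1 \left(-3\right)\right) + \left(\left(3 - C\right) - 1\right)^{2}\right) + 7\right) = 44 \left(- 22 \left(\left(-10 + 1 \left(-3\right)\right) + \left(\left(3 - -1\right) - 1\right)^{2}\right) + 7\right) = 44 \left(- 22 \left(\left(-10 - 3\right) + \left(\left(3 + 1\right) - 1\right)^{2}\right) + 7\right) = 44 \left(- 22 \left(-13 + \left(4 - 1\right)^{2}\right) + 7\right) = 44 \left(- 22 \left(-13 + 3^{2}\right) + 7\right) = 44 \left(- 22 \left(-13 + 9\right) + 7\right) = 44 \left(\left(-22\right) \left(-4\right) + 7\right) = 44 \left(88 + 7\right) = 44 \cdot 95 = 4180$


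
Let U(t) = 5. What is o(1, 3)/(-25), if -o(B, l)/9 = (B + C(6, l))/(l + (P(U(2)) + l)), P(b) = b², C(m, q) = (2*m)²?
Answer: 261/155 ≈ 1.6839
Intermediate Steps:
C(m, q) = 4*m²
o(B, l) = -9*(144 + B)/(25 + 2*l) (o(B, l) = -9*(B + 4*6²)/(l + (5² + l)) = -9*(B + 4*36)/(l + (25 + l)) = -9*(B + 144)/(25 + 2*l) = -9*(144 + B)/(25 + 2*l))
o(1, 3)/(-25) = (9*(-144 - 1*1)/(25 + 2*3))/(-25) = (9*(-144 - 1)/(25 + 6))*(-1/25) = (9*(-145)/31)*(-1/25) = (9*(1/31)*(-145))*(-1/25) = -1305/31*(-1/25) = 261/155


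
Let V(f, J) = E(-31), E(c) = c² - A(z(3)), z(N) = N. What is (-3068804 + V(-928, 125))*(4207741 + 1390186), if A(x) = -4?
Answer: -17173538769753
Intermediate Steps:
E(c) = 4 + c² (E(c) = c² - 1*(-4) = c² + 4 = 4 + c²)
V(f, J) = 965 (V(f, J) = 4 + (-31)² = 4 + 961 = 965)
(-3068804 + V(-928, 125))*(4207741 + 1390186) = (-3068804 + 965)*(4207741 + 1390186) = -3067839*5597927 = -17173538769753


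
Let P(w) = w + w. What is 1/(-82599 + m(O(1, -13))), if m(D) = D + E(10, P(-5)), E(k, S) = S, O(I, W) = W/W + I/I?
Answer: -1/82607 ≈ -1.2106e-5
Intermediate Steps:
P(w) = 2*w
O(I, W) = 2 (O(I, W) = 1 + 1 = 2)
m(D) = -10 + D (m(D) = D + 2*(-5) = D - 10 = -10 + D)
1/(-82599 + m(O(1, -13))) = 1/(-82599 + (-10 + 2)) = 1/(-82599 - 8) = 1/(-82607) = -1/82607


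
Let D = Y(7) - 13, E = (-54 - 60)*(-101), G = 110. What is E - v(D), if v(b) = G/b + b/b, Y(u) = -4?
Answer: 195831/17 ≈ 11519.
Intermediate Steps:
E = 11514 (E = -114*(-101) = 11514)
D = -17 (D = -4 - 13 = -17)
v(b) = 1 + 110/b (v(b) = 110/b + b/b = 110/b + 1 = 1 + 110/b)
E - v(D) = 11514 - (110 - 17)/(-17) = 11514 - (-1)*93/17 = 11514 - 1*(-93/17) = 11514 + 93/17 = 195831/17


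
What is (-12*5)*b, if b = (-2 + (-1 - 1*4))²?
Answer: -2940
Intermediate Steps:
b = 49 (b = (-2 + (-1 - 4))² = (-2 - 5)² = (-7)² = 49)
(-12*5)*b = -12*5*49 = -60*49 = -2940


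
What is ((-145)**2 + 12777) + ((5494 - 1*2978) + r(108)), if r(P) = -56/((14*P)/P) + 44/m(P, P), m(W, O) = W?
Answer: 980489/27 ≈ 36314.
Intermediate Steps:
r(P) = -4 + 44/P (r(P) = -56/((14*P)/P) + 44/P = -56/14 + 44/P = -56*1/14 + 44/P = -4 + 44/P)
((-145)**2 + 12777) + ((5494 - 1*2978) + r(108)) = ((-145)**2 + 12777) + ((5494 - 1*2978) + (-4 + 44/108)) = (21025 + 12777) + ((5494 - 2978) + (-4 + 44*(1/108))) = 33802 + (2516 + (-4 + 11/27)) = 33802 + (2516 - 97/27) = 33802 + 67835/27 = 980489/27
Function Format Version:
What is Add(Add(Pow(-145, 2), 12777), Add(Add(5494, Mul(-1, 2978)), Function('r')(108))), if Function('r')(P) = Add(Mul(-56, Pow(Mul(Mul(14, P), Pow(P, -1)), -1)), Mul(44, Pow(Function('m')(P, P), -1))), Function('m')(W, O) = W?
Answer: Rational(980489, 27) ≈ 36314.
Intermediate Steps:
Function('r')(P) = Add(-4, Mul(44, Pow(P, -1))) (Function('r')(P) = Add(Mul(-56, Pow(Mul(Mul(14, P), Pow(P, -1)), -1)), Mul(44, Pow(P, -1))) = Add(Mul(-56, Pow(14, -1)), Mul(44, Pow(P, -1))) = Add(Mul(-56, Rational(1, 14)), Mul(44, Pow(P, -1))) = Add(-4, Mul(44, Pow(P, -1))))
Add(Add(Pow(-145, 2), 12777), Add(Add(5494, Mul(-1, 2978)), Function('r')(108))) = Add(Add(Pow(-145, 2), 12777), Add(Add(5494, Mul(-1, 2978)), Add(-4, Mul(44, Pow(108, -1))))) = Add(Add(21025, 12777), Add(Add(5494, -2978), Add(-4, Mul(44, Rational(1, 108))))) = Add(33802, Add(2516, Add(-4, Rational(11, 27)))) = Add(33802, Add(2516, Rational(-97, 27))) = Add(33802, Rational(67835, 27)) = Rational(980489, 27)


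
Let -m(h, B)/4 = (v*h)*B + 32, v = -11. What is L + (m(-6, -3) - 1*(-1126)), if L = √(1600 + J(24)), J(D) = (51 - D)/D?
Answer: 1790 + √25618/4 ≈ 1830.0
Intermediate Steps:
m(h, B) = -128 + 44*B*h (m(h, B) = -4*((-11*h)*B + 32) = -4*(-11*B*h + 32) = -4*(32 - 11*B*h) = -128 + 44*B*h)
J(D) = (51 - D)/D
L = √25618/4 (L = √(1600 + (51 - 1*24)/24) = √(1600 + (51 - 24)/24) = √(1600 + (1/24)*27) = √(1600 + 9/8) = √(12809/8) = √25618/4 ≈ 40.014)
L + (m(-6, -3) - 1*(-1126)) = √25618/4 + ((-128 + 44*(-3)*(-6)) - 1*(-1126)) = √25618/4 + ((-128 + 792) + 1126) = √25618/4 + (664 + 1126) = √25618/4 + 1790 = 1790 + √25618/4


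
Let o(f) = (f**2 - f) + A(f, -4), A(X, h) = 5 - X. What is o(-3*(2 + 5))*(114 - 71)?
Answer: 20984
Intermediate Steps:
o(f) = 5 + f**2 - 2*f (o(f) = (f**2 - f) + (5 - f) = 5 + f**2 - 2*f)
o(-3*(2 + 5))*(114 - 71) = (5 + (-3*(2 + 5))**2 - (-6)*(2 + 5))*(114 - 71) = (5 + (-3*7)**2 - (-6)*7)*43 = (5 + (-21)**2 - 2*(-21))*43 = (5 + 441 + 42)*43 = 488*43 = 20984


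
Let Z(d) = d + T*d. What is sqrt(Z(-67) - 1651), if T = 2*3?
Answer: 2*I*sqrt(530) ≈ 46.043*I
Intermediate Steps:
T = 6
Z(d) = 7*d (Z(d) = d + 6*d = 7*d)
sqrt(Z(-67) - 1651) = sqrt(7*(-67) - 1651) = sqrt(-469 - 1651) = sqrt(-2120) = 2*I*sqrt(530)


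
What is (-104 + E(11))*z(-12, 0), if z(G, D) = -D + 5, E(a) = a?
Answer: -465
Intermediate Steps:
z(G, D) = 5 - D
(-104 + E(11))*z(-12, 0) = (-104 + 11)*(5 - 1*0) = -93*(5 + 0) = -93*5 = -465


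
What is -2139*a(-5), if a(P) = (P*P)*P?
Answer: 267375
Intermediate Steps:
a(P) = P³ (a(P) = P²*P = P³)
-2139*a(-5) = -2139*(-5)³ = -2139*(-125) = 267375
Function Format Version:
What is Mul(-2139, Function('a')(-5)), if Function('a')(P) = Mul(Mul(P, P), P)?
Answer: 267375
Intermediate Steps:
Function('a')(P) = Pow(P, 3) (Function('a')(P) = Mul(Pow(P, 2), P) = Pow(P, 3))
Mul(-2139, Function('a')(-5)) = Mul(-2139, Pow(-5, 3)) = Mul(-2139, -125) = 267375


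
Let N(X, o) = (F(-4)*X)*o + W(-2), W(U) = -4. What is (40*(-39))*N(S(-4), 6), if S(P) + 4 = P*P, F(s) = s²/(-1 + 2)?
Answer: -1790880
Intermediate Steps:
F(s) = s² (F(s) = s²/1 = 1*s² = s²)
S(P) = -4 + P² (S(P) = -4 + P*P = -4 + P²)
N(X, o) = -4 + 16*X*o (N(X, o) = ((-4)²*X)*o - 4 = (16*X)*o - 4 = 16*X*o - 4 = -4 + 16*X*o)
(40*(-39))*N(S(-4), 6) = (40*(-39))*(-4 + 16*(-4 + (-4)²)*6) = -1560*(-4 + 16*(-4 + 16)*6) = -1560*(-4 + 16*12*6) = -1560*(-4 + 1152) = -1560*1148 = -1790880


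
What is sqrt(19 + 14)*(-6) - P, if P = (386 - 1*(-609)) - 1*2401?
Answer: 1406 - 6*sqrt(33) ≈ 1371.5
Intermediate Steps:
P = -1406 (P = (386 + 609) - 2401 = 995 - 2401 = -1406)
sqrt(19 + 14)*(-6) - P = sqrt(19 + 14)*(-6) - 1*(-1406) = sqrt(33)*(-6) + 1406 = -6*sqrt(33) + 1406 = 1406 - 6*sqrt(33)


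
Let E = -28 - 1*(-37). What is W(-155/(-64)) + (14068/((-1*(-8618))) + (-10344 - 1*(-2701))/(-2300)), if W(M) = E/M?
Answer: 85941327/9910700 ≈ 8.6716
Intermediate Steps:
E = 9 (E = -28 + 37 = 9)
W(M) = 9/M
W(-155/(-64)) + (14068/((-1*(-8618))) + (-10344 - 1*(-2701))/(-2300)) = 9/((-155/(-64))) + (14068/((-1*(-8618))) + (-10344 - 1*(-2701))/(-2300)) = 9/((-155*(-1/64))) + (14068/8618 + (-10344 + 2701)*(-1/2300)) = 9/(155/64) + (14068*(1/8618) - 7643*(-1/2300)) = 9*(64/155) + (7034/4309 + 7643/2300) = 576/155 + 49111887/9910700 = 85941327/9910700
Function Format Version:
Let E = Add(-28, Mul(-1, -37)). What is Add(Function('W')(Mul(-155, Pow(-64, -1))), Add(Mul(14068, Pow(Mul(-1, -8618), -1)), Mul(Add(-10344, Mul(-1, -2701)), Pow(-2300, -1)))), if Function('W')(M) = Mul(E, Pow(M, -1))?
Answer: Rational(85941327, 9910700) ≈ 8.6716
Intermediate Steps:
E = 9 (E = Add(-28, 37) = 9)
Function('W')(M) = Mul(9, Pow(M, -1))
Add(Function('W')(Mul(-155, Pow(-64, -1))), Add(Mul(14068, Pow(Mul(-1, -8618), -1)), Mul(Add(-10344, Mul(-1, -2701)), Pow(-2300, -1)))) = Add(Mul(9, Pow(Mul(-155, Pow(-64, -1)), -1)), Add(Mul(14068, Pow(Mul(-1, -8618), -1)), Mul(Add(-10344, Mul(-1, -2701)), Pow(-2300, -1)))) = Add(Mul(9, Pow(Mul(-155, Rational(-1, 64)), -1)), Add(Mul(14068, Pow(8618, -1)), Mul(Add(-10344, 2701), Rational(-1, 2300)))) = Add(Mul(9, Pow(Rational(155, 64), -1)), Add(Mul(14068, Rational(1, 8618)), Mul(-7643, Rational(-1, 2300)))) = Add(Mul(9, Rational(64, 155)), Add(Rational(7034, 4309), Rational(7643, 2300))) = Add(Rational(576, 155), Rational(49111887, 9910700)) = Rational(85941327, 9910700)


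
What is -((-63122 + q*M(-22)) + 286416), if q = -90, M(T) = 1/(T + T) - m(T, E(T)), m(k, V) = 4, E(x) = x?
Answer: -4920433/22 ≈ -2.2366e+5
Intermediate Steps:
M(T) = -4 + 1/(2*T) (M(T) = 1/(T + T) - 1*4 = 1/(2*T) - 4 = -4 + 1/(2*T))
-((-63122 + q*M(-22)) + 286416) = -((-63122 - 90*(-4 + (½)/(-22))) + 286416) = -((-63122 - 90*(-4 + (½)*(-1/22))) + 286416) = -((-63122 - 90*(-4 - 1/44)) + 286416) = -((-63122 - 90*(-177/44)) + 286416) = -((-63122 + 7965/22) + 286416) = -(-1380719/22 + 286416) = -1*4920433/22 = -4920433/22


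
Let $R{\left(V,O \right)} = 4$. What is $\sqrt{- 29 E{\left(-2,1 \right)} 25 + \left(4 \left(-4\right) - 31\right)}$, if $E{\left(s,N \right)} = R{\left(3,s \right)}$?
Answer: $i \sqrt{2947} \approx 54.286 i$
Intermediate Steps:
$E{\left(s,N \right)} = 4$
$\sqrt{- 29 E{\left(-2,1 \right)} 25 + \left(4 \left(-4\right) - 31\right)} = \sqrt{\left(-29\right) 4 \cdot 25 + \left(4 \left(-4\right) - 31\right)} = \sqrt{\left(-116\right) 25 - 47} = \sqrt{-2900 - 47} = \sqrt{-2947} = i \sqrt{2947}$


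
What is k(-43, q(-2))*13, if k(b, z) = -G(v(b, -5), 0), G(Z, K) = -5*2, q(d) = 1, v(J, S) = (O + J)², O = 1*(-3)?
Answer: 130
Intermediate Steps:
O = -3
v(J, S) = (-3 + J)²
G(Z, K) = -10
k(b, z) = 10 (k(b, z) = -1*(-10) = 10)
k(-43, q(-2))*13 = 10*13 = 130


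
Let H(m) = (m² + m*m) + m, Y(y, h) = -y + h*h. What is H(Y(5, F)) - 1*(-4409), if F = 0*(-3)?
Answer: 4454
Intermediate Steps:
F = 0
Y(y, h) = h² - y (Y(y, h) = -y + h² = h² - y)
H(m) = m + 2*m² (H(m) = (m² + m²) + m = 2*m² + m = m + 2*m²)
H(Y(5, F)) - 1*(-4409) = (0² - 1*5)*(1 + 2*(0² - 1*5)) - 1*(-4409) = (0 - 5)*(1 + 2*(0 - 5)) + 4409 = -5*(1 + 2*(-5)) + 4409 = -5*(1 - 10) + 4409 = -5*(-9) + 4409 = 45 + 4409 = 4454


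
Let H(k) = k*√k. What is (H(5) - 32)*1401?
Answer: -44832 + 7005*√5 ≈ -29168.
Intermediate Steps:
H(k) = k^(3/2)
(H(5) - 32)*1401 = (5^(3/2) - 32)*1401 = (5*√5 - 32)*1401 = (-32 + 5*√5)*1401 = -44832 + 7005*√5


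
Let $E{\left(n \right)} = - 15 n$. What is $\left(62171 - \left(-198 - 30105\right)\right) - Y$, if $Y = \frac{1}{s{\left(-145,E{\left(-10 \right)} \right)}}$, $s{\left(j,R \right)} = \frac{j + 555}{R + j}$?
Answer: $\frac{7582867}{82} \approx 92474.0$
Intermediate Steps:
$s{\left(j,R \right)} = \frac{555 + j}{R + j}$
$Y = \frac{1}{82}$ ($Y = \frac{1}{\frac{1}{\left(-15\right) \left(-10\right) - 145} \left(555 - 145\right)} = \frac{1}{\frac{1}{150 - 145} \cdot 410} = \frac{1}{\frac{1}{5} \cdot 410} = \frac{1}{82} \approx 0.012195$)
$\left(62171 - \left(-198 - 30105\right)\right) - Y = \left(62171 - \left(-198 - 30105\right)\right) - \frac{1}{82} = \left(62171 - -30303\right) - \frac{1}{82} = \left(62171 + 30303\right) - \frac{1}{82} = 92474 - \frac{1}{82} = \frac{7582867}{82}$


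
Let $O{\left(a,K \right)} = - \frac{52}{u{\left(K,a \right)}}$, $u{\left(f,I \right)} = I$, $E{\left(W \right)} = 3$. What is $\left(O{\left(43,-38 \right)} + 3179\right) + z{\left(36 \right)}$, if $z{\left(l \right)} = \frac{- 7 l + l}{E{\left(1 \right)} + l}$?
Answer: $\frac{1773289}{559} \approx 3172.3$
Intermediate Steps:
$O{\left(a,K \right)} = - \frac{52}{a}$
$z{\left(l \right)} = - \frac{6 l}{3 + l}$ ($z{\left(l \right)} = \frac{- 7 l + l}{3 + l} = \frac{\left(-6\right) l}{3 + l} = - \frac{6 l}{3 + l}$)
$\left(O{\left(43,-38 \right)} + 3179\right) + z{\left(36 \right)} = \left(- \frac{52}{43} + 3179\right) - \frac{216}{3 + 36} = \left(\left(-52\right) \frac{1}{43} + 3179\right) - \frac{216}{39} = \left(- \frac{52}{43} + 3179\right) - 216 \cdot \frac{1}{39} = \frac{136645}{43} - \frac{72}{13} = \frac{1773289}{559}$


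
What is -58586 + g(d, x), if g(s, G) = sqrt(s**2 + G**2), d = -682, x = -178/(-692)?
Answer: -58586 + sqrt(55682792705)/346 ≈ -57904.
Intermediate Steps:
x = 89/346 (x = -178*(-1/692) = 89/346 ≈ 0.25723)
g(s, G) = sqrt(G**2 + s**2)
-58586 + g(d, x) = -58586 + sqrt((89/346)**2 + (-682)**2) = -58586 + sqrt(7921/119716 + 465124) = -58586 + sqrt(55682792705/119716) = -58586 + sqrt(55682792705)/346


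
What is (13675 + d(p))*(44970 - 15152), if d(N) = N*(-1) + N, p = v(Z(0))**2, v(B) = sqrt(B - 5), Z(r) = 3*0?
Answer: 407761150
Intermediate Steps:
Z(r) = 0
v(B) = sqrt(-5 + B)
p = -5 (p = (sqrt(-5 + 0))**2 = (sqrt(-5))**2 = (I*sqrt(5))**2 = -5)
d(N) = 0 (d(N) = -N + N = 0)
(13675 + d(p))*(44970 - 15152) = (13675 + 0)*(44970 - 15152) = 13675*29818 = 407761150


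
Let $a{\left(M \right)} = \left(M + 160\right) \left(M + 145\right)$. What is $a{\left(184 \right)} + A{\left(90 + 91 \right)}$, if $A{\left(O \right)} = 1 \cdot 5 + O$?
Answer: $113362$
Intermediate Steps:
$a{\left(M \right)} = \left(145 + M\right) \left(160 + M\right)$ ($a{\left(M \right)} = \left(160 + M\right) \left(145 + M\right) = \left(145 + M\right) \left(160 + M\right)$)
$A{\left(O \right)} = 5 + O$
$a{\left(184 \right)} + A{\left(90 + 91 \right)} = \left(23200 + 184^{2} + 305 \cdot 184\right) + \left(5 + \left(90 + 91\right)\right) = \left(23200 + 33856 + 56120\right) + \left(5 + 181\right) = 113176 + 186 = 113362$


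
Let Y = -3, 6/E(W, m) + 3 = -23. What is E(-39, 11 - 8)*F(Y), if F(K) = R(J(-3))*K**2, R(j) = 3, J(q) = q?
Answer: -81/13 ≈ -6.2308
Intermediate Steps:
E(W, m) = -3/13 (E(W, m) = 6/(-3 - 23) = 6/(-26) = 6*(-1/26) = -3/13)
F(K) = 3*K**2
E(-39, 11 - 8)*F(Y) = -9*(-3)**2/13 = -9*9/13 = -3/13*27 = -81/13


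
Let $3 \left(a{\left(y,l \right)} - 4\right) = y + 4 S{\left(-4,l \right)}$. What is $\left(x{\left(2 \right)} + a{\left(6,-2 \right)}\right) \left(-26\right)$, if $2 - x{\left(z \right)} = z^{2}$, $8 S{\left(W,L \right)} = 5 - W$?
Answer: $-143$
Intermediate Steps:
$S{\left(W,L \right)} = \frac{5}{8} - \frac{W}{8}$ ($S{\left(W,L \right)} = \frac{5 - W}{8} = \frac{5}{8} - \frac{W}{8}$)
$x{\left(z \right)} = 2 - z^{2}$
$a{\left(y,l \right)} = \frac{11}{2} + \frac{y}{3}$ ($a{\left(y,l \right)} = 4 + \frac{y + 4 \left(\frac{5}{8} - - \frac{1}{2}\right)}{3} = 4 + \frac{y + 4 \left(\frac{5}{8} + \frac{1}{2}\right)}{3} = 4 + \frac{y + 4 \cdot \frac{9}{8}}{3} = 4 + \frac{y + \frac{9}{2}}{3} = 4 + \frac{\frac{9}{2} + y}{3} = 4 + \left(\frac{3}{2} + \frac{y}{3}\right) = \frac{11}{2} + \frac{y}{3}$)
$\left(x{\left(2 \right)} + a{\left(6,-2 \right)}\right) \left(-26\right) = \left(\left(2 - 2^{2}\right) + \left(\frac{11}{2} + \frac{1}{3} \cdot 6\right)\right) \left(-26\right) = \left(\left(2 - 4\right) + \left(\frac{11}{2} + 2\right)\right) \left(-26\right) = \left(\left(2 - 4\right) + \frac{15}{2}\right) \left(-26\right) = \left(-2 + \frac{15}{2}\right) \left(-26\right) = \frac{11}{2} \left(-26\right) = -143$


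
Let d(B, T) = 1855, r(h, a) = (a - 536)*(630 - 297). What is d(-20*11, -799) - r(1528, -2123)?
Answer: 887302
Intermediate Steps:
r(h, a) = -178488 + 333*a (r(h, a) = (-536 + a)*333 = -178488 + 333*a)
d(-20*11, -799) - r(1528, -2123) = 1855 - (-178488 + 333*(-2123)) = 1855 - (-178488 - 706959) = 1855 - 1*(-885447) = 1855 + 885447 = 887302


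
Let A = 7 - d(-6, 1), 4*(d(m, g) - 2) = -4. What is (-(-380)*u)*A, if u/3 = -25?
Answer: -171000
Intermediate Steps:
u = -75 (u = 3*(-25) = -75)
d(m, g) = 1 (d(m, g) = 2 + (¼)*(-4) = 2 - 1 = 1)
A = 6 (A = 7 - 1*1 = 7 - 1 = 6)
(-(-380)*u)*A = -(-380)*(-75)*6 = -76*375*6 = -28500*6 = -171000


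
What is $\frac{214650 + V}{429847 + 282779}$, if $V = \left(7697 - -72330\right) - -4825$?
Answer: $\frac{49917}{118771} \approx 0.42028$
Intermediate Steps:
$V = 84852$ ($V = \left(7697 + 72330\right) + 4825 = 80027 + 4825 = 84852$)
$\frac{214650 + V}{429847 + 282779} = \frac{214650 + 84852}{429847 + 282779} = \frac{299502}{712626} = 299502 \cdot \frac{1}{712626} = \frac{49917}{118771}$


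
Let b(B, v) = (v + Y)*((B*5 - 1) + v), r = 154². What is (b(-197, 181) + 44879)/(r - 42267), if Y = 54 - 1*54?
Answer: 100826/18551 ≈ 5.4351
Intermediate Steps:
r = 23716
Y = 0 (Y = 54 - 54 = 0)
b(B, v) = v*(-1 + v + 5*B) (b(B, v) = (v + 0)*((B*5 - 1) + v) = v*((5*B - 1) + v) = v*((-1 + 5*B) + v) = v*(-1 + v + 5*B))
(b(-197, 181) + 44879)/(r - 42267) = (181*(-1 + 181 + 5*(-197)) + 44879)/(23716 - 42267) = (181*(-1 + 181 - 985) + 44879)/(-18551) = (181*(-805) + 44879)*(-1/18551) = (-145705 + 44879)*(-1/18551) = -100826*(-1/18551) = 100826/18551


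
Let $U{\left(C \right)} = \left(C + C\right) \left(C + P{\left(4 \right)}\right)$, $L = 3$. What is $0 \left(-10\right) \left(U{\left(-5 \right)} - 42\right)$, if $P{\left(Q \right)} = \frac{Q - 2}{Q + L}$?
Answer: $0$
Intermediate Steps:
$P{\left(Q \right)} = \frac{-2 + Q}{3 + Q}$ ($P{\left(Q \right)} = \frac{Q - 2}{Q + 3} = \frac{-2 + Q}{3 + Q}$)
$U{\left(C \right)} = 2 C \left(\frac{2}{7} + C\right)$ ($U{\left(C \right)} = \left(C + C\right) \left(C + \frac{-2 + 4}{3 + 4}\right) = 2 C \left(C + \frac{1}{7} \cdot 2\right) = 2 C \left(C + \frac{2}{7}\right) = 2 C \left(\frac{2}{7} + C\right)$)
$0 \left(-10\right) \left(U{\left(-5 \right)} - 42\right) = 0 \left(-10\right) \left(\frac{2}{7} \left(-5\right) \left(2 + 7 \left(-5\right)\right) - 42\right) = 0 \left(\frac{2}{7} \left(-5\right) \left(2 - 35\right) - 42\right) = 0 \left(\frac{2}{7} \left(-5\right) \left(-33\right) - 42\right) = 0 \left(\frac{330}{7} - 42\right) = 0 \cdot \frac{36}{7} = 0$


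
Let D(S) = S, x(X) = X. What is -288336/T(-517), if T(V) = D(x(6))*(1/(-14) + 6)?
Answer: -672784/83 ≈ -8105.8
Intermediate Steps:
T(V) = 249/7 (T(V) = 6*(1/(-14) + 6) = 6*(-1/14 + 6) = 6*(83/14) = 249/7)
-288336/T(-517) = -288336/249/7 = -288336*7/249 = -672784/83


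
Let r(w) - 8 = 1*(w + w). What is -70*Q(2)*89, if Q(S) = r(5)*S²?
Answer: -448560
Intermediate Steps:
r(w) = 8 + 2*w (r(w) = 8 + 1*(w + w) = 8 + 1*(2*w) = 8 + 2*w)
Q(S) = 18*S² (Q(S) = (8 + 2*5)*S² = (8 + 10)*S² = 18*S²)
-70*Q(2)*89 = -1260*2²*89 = -1260*4*89 = -70*72*89 = -5040*89 = -448560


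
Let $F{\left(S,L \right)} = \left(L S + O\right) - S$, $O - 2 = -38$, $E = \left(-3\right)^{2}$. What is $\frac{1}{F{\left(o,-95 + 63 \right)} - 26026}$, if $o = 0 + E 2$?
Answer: $- \frac{1}{26656} \approx -3.7515 \cdot 10^{-5}$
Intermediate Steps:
$E = 9$
$O = -36$ ($O = 2 - 38 = -36$)
$o = 18$ ($o = 0 + 9 \cdot 2 = 0 + 18 = 18$)
$F{\left(S,L \right)} = -36 - S + L S$ ($F{\left(S,L \right)} = \left(L S - 36\right) - S = \left(-36 + L S\right) - S = -36 - S + L S$)
$\frac{1}{F{\left(o,-95 + 63 \right)} - 26026} = \frac{1}{\left(-36 - 18 + \left(-95 + 63\right) 18\right) - 26026} = \frac{1}{\left(-36 - 18 - 576\right) - 26026} = \frac{1}{-630 - 26026} = \frac{1}{-26656} = - \frac{1}{26656}$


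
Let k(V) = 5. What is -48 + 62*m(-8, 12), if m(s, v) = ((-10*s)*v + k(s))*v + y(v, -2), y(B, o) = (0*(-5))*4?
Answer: 717912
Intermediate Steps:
y(B, o) = 0 (y(B, o) = 0*4 = 0)
m(s, v) = v*(5 - 10*s*v) (m(s, v) = ((-10*s)*v + 5)*v + 0 = (-10*s*v + 5)*v + 0 = (5 - 10*s*v)*v + 0 = v*(5 - 10*s*v) + 0 = v*(5 - 10*s*v))
-48 + 62*m(-8, 12) = -48 + 62*(5*12*(1 - 2*(-8)*12)) = -48 + 62*(5*12*(1 + 192)) = -48 + 62*(5*12*193) = -48 + 62*11580 = -48 + 717960 = 717912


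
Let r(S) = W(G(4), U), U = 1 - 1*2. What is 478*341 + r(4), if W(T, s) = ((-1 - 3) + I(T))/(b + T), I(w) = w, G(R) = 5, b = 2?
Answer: 1140987/7 ≈ 1.6300e+5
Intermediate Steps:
U = -1 (U = 1 - 2 = -1)
W(T, s) = (-4 + T)/(2 + T) (W(T, s) = ((-1 - 3) + T)/(2 + T) = (-4 + T)/(2 + T))
r(S) = ⅐ (r(S) = (-4 + 5)/(2 + 5) = 1/7 = (⅐)*1 = ⅐)
478*341 + r(4) = 478*341 + ⅐ = 162998 + ⅐ = 1140987/7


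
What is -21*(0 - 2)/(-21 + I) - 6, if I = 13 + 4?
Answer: -33/2 ≈ -16.500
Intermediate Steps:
I = 17
-21*(0 - 2)/(-21 + I) - 6 = -21*(0 - 2)/(-21 + 17) - 6 = -(-42)/(-4) - 6 = -(-42)*(-1)/4 - 6 = -21*1/2 - 6 = -21/2 - 6 = -33/2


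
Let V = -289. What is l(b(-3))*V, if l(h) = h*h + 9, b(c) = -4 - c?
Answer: -2890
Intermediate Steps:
l(h) = 9 + h² (l(h) = h² + 9 = 9 + h²)
l(b(-3))*V = (9 + (-4 - 1*(-3))²)*(-289) = (9 + (-4 + 3)²)*(-289) = (9 + (-1)²)*(-289) = (9 + 1)*(-289) = 10*(-289) = -2890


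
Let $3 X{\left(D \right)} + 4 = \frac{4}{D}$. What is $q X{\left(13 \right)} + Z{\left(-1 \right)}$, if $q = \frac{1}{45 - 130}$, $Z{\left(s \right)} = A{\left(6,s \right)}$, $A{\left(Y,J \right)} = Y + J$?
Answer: $\frac{5541}{1105} \approx 5.0145$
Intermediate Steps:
$X{\left(D \right)} = - \frac{4}{3} + \frac{4}{3 D}$ ($X{\left(D \right)} = - \frac{4}{3} + \frac{4 \frac{1}{D}}{3} = - \frac{4}{3} + \frac{4}{3 D}$)
$A{\left(Y,J \right)} = J + Y$
$Z{\left(s \right)} = 6 + s$ ($Z{\left(s \right)} = s + 6 = 6 + s$)
$q = - \frac{1}{85}$ ($q = \frac{1}{-85} = - \frac{1}{85} \approx -0.011765$)
$q X{\left(13 \right)} + Z{\left(-1 \right)} = - \frac{\frac{4}{3} \cdot \frac{1}{13} \left(1 - 13\right)}{85} + \left(6 - 1\right) = - \frac{\frac{4}{3} \cdot \frac{1}{13} \left(1 - 13\right)}{85} + 5 = - \frac{\frac{4}{3} \cdot \frac{1}{13} \left(-12\right)}{85} + 5 = \left(- \frac{1}{85}\right) \left(- \frac{16}{13}\right) + 5 = \frac{16}{1105} + 5 = \frac{5541}{1105}$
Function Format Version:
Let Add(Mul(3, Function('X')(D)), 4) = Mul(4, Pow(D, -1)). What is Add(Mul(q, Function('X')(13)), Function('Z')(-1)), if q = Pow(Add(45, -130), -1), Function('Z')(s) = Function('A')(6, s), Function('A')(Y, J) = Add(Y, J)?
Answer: Rational(5541, 1105) ≈ 5.0145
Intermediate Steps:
Function('X')(D) = Add(Rational(-4, 3), Mul(Rational(4, 3), Pow(D, -1))) (Function('X')(D) = Add(Rational(-4, 3), Mul(Rational(1, 3), Mul(4, Pow(D, -1)))) = Add(Rational(-4, 3), Mul(Rational(4, 3), Pow(D, -1))))
Function('A')(Y, J) = Add(J, Y)
Function('Z')(s) = Add(6, s) (Function('Z')(s) = Add(s, 6) = Add(6, s))
q = Rational(-1, 85) (q = Pow(-85, -1) = Rational(-1, 85) ≈ -0.011765)
Add(Mul(q, Function('X')(13)), Function('Z')(-1)) = Add(Mul(Rational(-1, 85), Mul(Rational(4, 3), Pow(13, -1), Add(1, Mul(-1, 13)))), Add(6, -1)) = Add(Mul(Rational(-1, 85), Mul(Rational(4, 3), Rational(1, 13), Add(1, -13))), 5) = Add(Mul(Rational(-1, 85), Mul(Rational(4, 3), Rational(1, 13), -12)), 5) = Add(Mul(Rational(-1, 85), Rational(-16, 13)), 5) = Add(Rational(16, 1105), 5) = Rational(5541, 1105)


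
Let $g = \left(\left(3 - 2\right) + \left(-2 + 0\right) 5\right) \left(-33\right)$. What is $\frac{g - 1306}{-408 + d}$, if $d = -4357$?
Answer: $\frac{1009}{4765} \approx 0.21175$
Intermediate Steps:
$g = 297$ ($g = \left(\left(3 - 2\right) - 10\right) \left(-33\right) = \left(1 - 10\right) \left(-33\right) = \left(-9\right) \left(-33\right) = 297$)
$\frac{g - 1306}{-408 + d} = \frac{297 - 1306}{-408 - 4357} = \frac{297 - 1306}{-4765} = \left(297 - 1306\right) \left(- \frac{1}{4765}\right) = \left(-1009\right) \left(- \frac{1}{4765}\right) = \frac{1009}{4765}$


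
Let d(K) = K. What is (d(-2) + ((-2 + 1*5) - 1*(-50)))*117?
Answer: 5967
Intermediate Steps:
(d(-2) + ((-2 + 1*5) - 1*(-50)))*117 = (-2 + ((-2 + 1*5) - 1*(-50)))*117 = (-2 + ((-2 + 5) + 50))*117 = (-2 + (3 + 50))*117 = (-2 + 53)*117 = 51*117 = 5967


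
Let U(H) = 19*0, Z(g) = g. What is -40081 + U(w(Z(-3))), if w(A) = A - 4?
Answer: -40081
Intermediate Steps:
w(A) = -4 + A
U(H) = 0
-40081 + U(w(Z(-3))) = -40081 + 0 = -40081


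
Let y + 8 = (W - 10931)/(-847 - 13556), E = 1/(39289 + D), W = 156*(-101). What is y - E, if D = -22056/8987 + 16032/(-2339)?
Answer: -73103746276860412/11892303748479027 ≈ -6.1471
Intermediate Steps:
W = -15756
D = -195668568/21020593 (D = -22056*1/8987 + 16032*(-1/2339) = -22056/8987 - 16032/2339 = -195668568/21020593 ≈ -9.3084)
E = 21020593/825682409809 (E = 1/(39289 - 195668568/21020593) = 1/(825682409809/21020593) = 21020593/825682409809 ≈ 2.5458e-5)
y = -88537/14403 (y = -8 + (-15756 - 10931)/(-847 - 13556) = -8 - 26687/(-14403) = -8 - 26687*(-1/14403) = -8 + 26687/14403 = -88537/14403 ≈ -6.1471)
y - E = -88537/14403 - 1*21020593/825682409809 = -88537/14403 - 21020593/825682409809 = -73103746276860412/11892303748479027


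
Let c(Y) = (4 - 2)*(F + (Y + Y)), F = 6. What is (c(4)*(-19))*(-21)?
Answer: 11172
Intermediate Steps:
c(Y) = 12 + 4*Y (c(Y) = (4 - 2)*(6 + (Y + Y)) = 2*(6 + 2*Y) = 12 + 4*Y)
(c(4)*(-19))*(-21) = ((12 + 4*4)*(-19))*(-21) = ((12 + 16)*(-19))*(-21) = (28*(-19))*(-21) = -532*(-21) = 11172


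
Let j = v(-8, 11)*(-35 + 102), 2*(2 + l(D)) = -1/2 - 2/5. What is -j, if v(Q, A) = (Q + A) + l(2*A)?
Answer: -737/20 ≈ -36.850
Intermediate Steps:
l(D) = -49/20 (l(D) = -2 + (-1/2 - 2/5)/2 = -2 + (1/2)*(-9/10) = -2 - 9/20 = -49/20)
v(Q, A) = -49/20 + A + Q (v(Q, A) = (Q + A) - 49/20 = (A + Q) - 49/20 = -49/20 + A + Q)
j = 737/20 (j = (-49/20 + 11 - 8)*(-35 + 102) = (11/20)*67 = 737/20 ≈ 36.850)
-j = -1*737/20 = -737/20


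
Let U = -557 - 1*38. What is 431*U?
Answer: -256445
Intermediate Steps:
U = -595 (U = -557 - 38 = -595)
431*U = 431*(-595) = -256445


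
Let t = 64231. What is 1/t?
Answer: 1/64231 ≈ 1.5569e-5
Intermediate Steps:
1/t = 1/64231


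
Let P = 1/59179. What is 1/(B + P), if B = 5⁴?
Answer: 59179/36986876 ≈ 0.0016000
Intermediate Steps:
P = 1/59179 ≈ 1.6898e-5
B = 625
1/(B + P) = 1/(625 + 1/59179) = 1/(36986876/59179) = 59179/36986876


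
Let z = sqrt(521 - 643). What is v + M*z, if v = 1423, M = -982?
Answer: 1423 - 982*I*sqrt(122) ≈ 1423.0 - 10847.0*I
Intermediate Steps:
z = I*sqrt(122) (z = sqrt(-122) = I*sqrt(122) ≈ 11.045*I)
v + M*z = 1423 - 982*I*sqrt(122)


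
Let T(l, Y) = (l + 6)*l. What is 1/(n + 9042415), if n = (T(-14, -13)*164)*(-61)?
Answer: 1/7921967 ≈ 1.2623e-7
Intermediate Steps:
T(l, Y) = l*(6 + l) (T(l, Y) = (6 + l)*l = l*(6 + l))
n = -1120448 (n = (-14*(6 - 14)*164)*(-61) = (-14*(-8)*164)*(-61) = (112*164)*(-61) = 18368*(-61) = -1120448)
1/(n + 9042415) = 1/(-1120448 + 9042415) = 1/7921967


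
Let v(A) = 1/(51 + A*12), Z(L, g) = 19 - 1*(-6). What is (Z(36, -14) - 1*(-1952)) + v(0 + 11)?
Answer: 361792/183 ≈ 1977.0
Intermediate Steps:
Z(L, g) = 25 (Z(L, g) = 19 + 6 = 25)
v(A) = 1/(51 + 12*A)
(Z(36, -14) - 1*(-1952)) + v(0 + 11) = (25 - 1*(-1952)) + 1/(3*(17 + 4*(0 + 11))) = (25 + 1952) + 1/(3*(17 + 4*11)) = 1977 + 1/(3*(17 + 44)) = 1977 + (⅓)/61 = 1977 + (⅓)*(1/61) = 1977 + 1/183 = 361792/183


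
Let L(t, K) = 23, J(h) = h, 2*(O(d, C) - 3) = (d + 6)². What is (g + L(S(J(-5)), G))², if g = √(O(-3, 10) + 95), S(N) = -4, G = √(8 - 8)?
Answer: (46 + √410)²/4 ≈ 1097.2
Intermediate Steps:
O(d, C) = 3 + (6 + d)²/2 (O(d, C) = 3 + (d + 6)²/2 = 3 + (6 + d)²/2)
G = 0 (G = √0 = 0)
g = √410/2 (g = √((3 + (6 - 3)²/2) + 95) = √((3 + (½)*3²) + 95) = √((3 + (½)*9) + 95) = √((3 + 9/2) + 95) = √(15/2 + 95) = √(205/2) = √410/2 ≈ 10.124)
(g + L(S(J(-5)), G))² = (√410/2 + 23)² = (23 + √410/2)²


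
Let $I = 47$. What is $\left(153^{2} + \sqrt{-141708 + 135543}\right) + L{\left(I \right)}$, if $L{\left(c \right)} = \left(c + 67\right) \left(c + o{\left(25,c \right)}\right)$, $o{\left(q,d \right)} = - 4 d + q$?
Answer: $10185 + 3 i \sqrt{685} \approx 10185.0 + 78.517 i$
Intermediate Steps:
$o{\left(q,d \right)} = q - 4 d$
$L{\left(c \right)} = \left(25 - 3 c\right) \left(67 + c\right)$ ($L{\left(c \right)} = \left(c + 67\right) \left(c - \left(-25 + 4 c\right)\right) = \left(67 + c\right) \left(25 - 3 c\right) = \left(25 - 3 c\right) \left(67 + c\right)$)
$\left(153^{2} + \sqrt{-141708 + 135543}\right) + L{\left(I \right)} = \left(153^{2} + \sqrt{-141708 + 135543}\right) - \left(6597 + 6627\right) = \left(23409 + \sqrt{-6165}\right) - 13224 = \left(23409 + 3 i \sqrt{685}\right) - 13224 = 10185 + 3 i \sqrt{685}$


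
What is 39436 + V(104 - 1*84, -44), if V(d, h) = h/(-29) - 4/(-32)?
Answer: 9149533/232 ≈ 39438.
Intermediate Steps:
V(d, h) = 1/8 - h/29 (V(d, h) = h*(-1/29) - 4*(-1/32) = -h/29 + 1/8 = 1/8 - h/29)
39436 + V(104 - 1*84, -44) = 39436 + (1/8 - 1/29*(-44)) = 39436 + (1/8 + 44/29) = 39436 + 381/232 = 9149533/232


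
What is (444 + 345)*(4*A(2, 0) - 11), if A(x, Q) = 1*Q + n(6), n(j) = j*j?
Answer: 104937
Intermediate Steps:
n(j) = j**2
A(x, Q) = 36 + Q (A(x, Q) = 1*Q + 6**2 = Q + 36 = 36 + Q)
(444 + 345)*(4*A(2, 0) - 11) = (444 + 345)*(4*(36 + 0) - 11) = 789*(4*36 - 11) = 789*(144 - 11) = 789*133 = 104937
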